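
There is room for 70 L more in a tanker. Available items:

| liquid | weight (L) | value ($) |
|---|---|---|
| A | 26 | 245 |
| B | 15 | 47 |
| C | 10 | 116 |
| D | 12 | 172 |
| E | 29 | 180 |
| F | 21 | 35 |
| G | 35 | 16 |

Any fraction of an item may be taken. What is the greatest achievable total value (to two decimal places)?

Ratios (sorted): D 14.33, C 11.60, A 9.42, E 6.21, B 3.13, F 1.67, G 0.46
take D (12 @ 172); take C (10 @ 116); take A (26 @ 245); take 22/29 of E → 136.55. Capacity used 70/70.
Total value = 669.55

669.55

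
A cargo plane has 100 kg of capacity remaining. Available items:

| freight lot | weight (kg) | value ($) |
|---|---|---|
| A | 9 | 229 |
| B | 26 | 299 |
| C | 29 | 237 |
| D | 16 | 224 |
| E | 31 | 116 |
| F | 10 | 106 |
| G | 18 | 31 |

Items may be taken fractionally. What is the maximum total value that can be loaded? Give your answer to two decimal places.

1132.42

Ratios (sorted): A 25.44, D 14.00, B 11.50, F 10.60, C 8.17, E 3.74, G 1.72
take A (9 @ 229); take D (16 @ 224); take B (26 @ 299); take F (10 @ 106); take C (29 @ 237); take 10/31 of E → 37.42. Capacity used 100/100.
Total value = 1132.42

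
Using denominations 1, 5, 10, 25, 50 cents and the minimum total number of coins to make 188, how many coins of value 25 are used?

1

188 = 3×50 + 1×25 + 1×10 + 3×1
Count of 25: 1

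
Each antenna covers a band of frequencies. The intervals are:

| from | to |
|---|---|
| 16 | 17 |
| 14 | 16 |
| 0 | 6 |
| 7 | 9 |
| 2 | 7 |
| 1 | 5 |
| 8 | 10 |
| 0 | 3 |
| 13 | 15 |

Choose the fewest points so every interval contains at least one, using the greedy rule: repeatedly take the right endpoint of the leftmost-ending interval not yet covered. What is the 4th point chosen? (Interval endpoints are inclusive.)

17

By right end: [0,3]  [1,5]  [0,6]  [2,7]  [7,9]  [8,10]  [13,15]  [14,16]  [16,17]
[0,3] uncovered → point at 3; [7,9] uncovered → point at 9; [13,15] uncovered → point at 15; [16,17] uncovered → point at 17.
Points: 3, 9, 15, 17 (4 total).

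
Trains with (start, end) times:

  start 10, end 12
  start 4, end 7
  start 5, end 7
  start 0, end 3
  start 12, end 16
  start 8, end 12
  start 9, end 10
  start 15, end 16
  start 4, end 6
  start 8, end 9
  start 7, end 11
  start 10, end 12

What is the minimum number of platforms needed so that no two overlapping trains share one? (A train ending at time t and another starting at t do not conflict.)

Count concurrent intervals with a sweep; the peak is the room count.
Events (time:±→running): 0:+→1 3:-→0 4:+→1 4:+→2 5:+→3 6:-→2 7:-→1 7:-→0 7:+→1 8:+→2 8:+→3 9:-→2 9:+→3 10:-→2 10:+→3 10:+→4 … peak 4.

4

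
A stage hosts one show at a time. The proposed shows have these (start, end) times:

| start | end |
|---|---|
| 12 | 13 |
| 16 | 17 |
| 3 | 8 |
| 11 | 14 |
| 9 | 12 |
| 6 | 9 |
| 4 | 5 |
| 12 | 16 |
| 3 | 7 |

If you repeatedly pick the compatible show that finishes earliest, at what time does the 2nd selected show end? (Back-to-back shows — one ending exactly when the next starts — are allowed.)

Sorted by end: (4,5)  (3,7)  (3,8)  (6,9)  (9,12)  (12,13)  (11,14)  (12,16)  (16,17)
take (4,5); skip (3,7); take (6,9); take (9,12); take (12,13); skip (11,14); take (16,17).
Selected: (4,5) (6,9) (9,12) (12,13) (16,17)

9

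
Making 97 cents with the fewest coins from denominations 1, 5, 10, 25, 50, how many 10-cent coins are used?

97 = 1×50 + 1×25 + 2×10 + 2×1
Count of 10: 2

2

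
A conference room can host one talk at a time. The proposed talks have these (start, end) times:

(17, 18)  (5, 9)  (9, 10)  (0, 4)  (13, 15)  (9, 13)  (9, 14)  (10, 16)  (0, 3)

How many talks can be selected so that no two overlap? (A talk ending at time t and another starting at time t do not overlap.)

Greedy by earliest finish: after sorting by end time, pick each interval compatible with the last pick.
By end time: (0,3), (0,4), (5,9), (9,10), (9,13), (9,14), (13,15), (10,16), (17,18).
Pick (0,3); next start ≥ 3 → (5,9); next start ≥ 9 → (9,10); next start ≥ 10 → (13,15); next start ≥ 15 → (17,18).
Selected 5 talks.

5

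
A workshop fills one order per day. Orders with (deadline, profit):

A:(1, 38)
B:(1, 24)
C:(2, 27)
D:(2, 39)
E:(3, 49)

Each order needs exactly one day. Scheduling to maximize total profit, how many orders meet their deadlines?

3

Sort by profit descending; place each in the latest free slot ≤ its deadline.
Profit order: E=49 D=39 A=38 C=27 B=24
Assign: E→slot 3, D→slot 2, A→slot 1, C skipped, B skipped.
Slots: [1:A] [2:D] [3:E]
3 of 5 scheduled.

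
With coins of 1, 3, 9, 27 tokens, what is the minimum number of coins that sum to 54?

2

Greedy: take as many of the largest coin as possible, then repeat with the remainder.
54 − 2×27→0
Total coins = 2 = 2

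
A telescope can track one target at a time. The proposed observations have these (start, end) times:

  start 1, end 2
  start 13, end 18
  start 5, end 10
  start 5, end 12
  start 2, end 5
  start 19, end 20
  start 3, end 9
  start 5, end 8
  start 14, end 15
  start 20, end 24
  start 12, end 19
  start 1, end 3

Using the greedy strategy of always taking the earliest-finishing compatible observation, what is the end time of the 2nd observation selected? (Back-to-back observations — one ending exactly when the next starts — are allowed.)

5

By end time: (1,2), (1,3), (2,5), (5,8), (3,9), (5,10), (5,12), (14,15), (13,18), (12,19), (19,20), (20,24).
Pick (1,2); next start ≥ 2 → (2,5); next start ≥ 5 → (5,8); next start ≥ 8 → (14,15); next start ≥ 15 → (19,20); next start ≥ 20 → (20,24).
Selected: (1,2) (2,5) (5,8) (14,15) (19,20) (20,24)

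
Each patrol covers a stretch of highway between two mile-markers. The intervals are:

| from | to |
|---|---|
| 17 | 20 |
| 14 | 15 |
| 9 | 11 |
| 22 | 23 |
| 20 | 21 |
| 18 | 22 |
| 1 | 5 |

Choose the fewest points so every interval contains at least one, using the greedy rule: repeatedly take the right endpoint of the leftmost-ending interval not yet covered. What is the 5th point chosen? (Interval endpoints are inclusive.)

By right end: [1,5]  [9,11]  [14,15]  [17,20]  [20,21]  [18,22]  [22,23]
[1,5] uncovered → point at 5; [9,11] uncovered → point at 11; [14,15] uncovered → point at 15; [17,20] uncovered → point at 20; [22,23] uncovered → point at 23.
Points: 5, 11, 15, 20, 23 (5 total).

23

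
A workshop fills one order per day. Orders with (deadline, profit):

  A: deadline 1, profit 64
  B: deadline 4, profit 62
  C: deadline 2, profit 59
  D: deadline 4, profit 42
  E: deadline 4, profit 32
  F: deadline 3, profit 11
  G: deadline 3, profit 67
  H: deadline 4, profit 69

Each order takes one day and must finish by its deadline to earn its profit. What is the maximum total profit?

262

Sort by profit descending; place each in the latest free slot ≤ its deadline.
Profit order: H=69 G=67 A=64 B=62 C=59 D=42 E=32 F=11
Assign: H→slot 4, G→slot 3, A→slot 1, B→slot 2, C skipped, D skipped, E skipped, F skipped.
Slots: [1:A] [2:B] [3:G] [4:H]
Profit = 64 + 62 + 67 + 69 = 262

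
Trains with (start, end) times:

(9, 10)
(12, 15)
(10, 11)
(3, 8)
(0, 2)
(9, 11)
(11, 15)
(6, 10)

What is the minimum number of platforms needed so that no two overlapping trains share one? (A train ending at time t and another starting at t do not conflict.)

Count concurrent intervals with a sweep; the peak is the room count.
Events (time:±→running): 0:+→1 2:-→0 3:+→1 6:+→2 8:-→1 9:+→2 9:+→3 … peak 3.

3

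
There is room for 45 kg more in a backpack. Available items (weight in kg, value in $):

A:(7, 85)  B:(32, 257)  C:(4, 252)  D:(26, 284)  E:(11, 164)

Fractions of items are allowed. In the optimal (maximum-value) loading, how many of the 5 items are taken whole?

Sort by value per unit weight and fill in that order.
Ratios (sorted): C 63.00, E 14.91, A 12.14, D 10.92, B 8.03
take C (4 @ 252); take E (11 @ 164); take A (7 @ 85); take 23/26 of D → 251.23. Capacity used 45/45.
3 item(s) taken whole; one partial (take 23/26 of D).

3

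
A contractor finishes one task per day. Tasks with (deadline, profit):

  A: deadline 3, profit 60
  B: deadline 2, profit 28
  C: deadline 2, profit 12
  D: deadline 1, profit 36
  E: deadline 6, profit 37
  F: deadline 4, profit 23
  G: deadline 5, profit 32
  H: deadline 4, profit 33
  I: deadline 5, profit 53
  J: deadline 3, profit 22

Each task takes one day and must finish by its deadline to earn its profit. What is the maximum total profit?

251

Take jobs in profit order; each goes to the latest open slot no later than its deadline.
Profit order: A=60 I=53 E=37 D=36 H=33 G=32 B=28 F=23 J=22 C=12
Assign: A→slot 3, I→slot 5, E→slot 6, D→slot 1, H→slot 4, G→slot 2, B skipped, F skipped, J skipped, C skipped.
Slots: [1:D] [2:G] [3:A] [4:H] [5:I] [6:E]
Profit = 36 + 32 + 60 + 33 + 53 + 37 = 251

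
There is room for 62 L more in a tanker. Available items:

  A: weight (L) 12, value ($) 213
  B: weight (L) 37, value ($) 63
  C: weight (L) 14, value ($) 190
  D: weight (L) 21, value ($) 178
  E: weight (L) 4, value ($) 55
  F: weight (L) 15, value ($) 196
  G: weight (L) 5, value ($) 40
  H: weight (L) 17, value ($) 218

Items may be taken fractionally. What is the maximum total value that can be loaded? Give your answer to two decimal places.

872.00

Order: A (213/12=17.75) > E (55/4=13.75) > C (190/14=13.57) > F (196/15=13.07) > H (218/17=12.82) > D (178/21=8.48) > G (40/5=8.00) > B (63/37=1.70)
Fill: take A (12 @ 213) → take E (4 @ 55) → take C (14 @ 190) → take F (15 @ 196) → take H (17 @ 218); 62/62 used.
Total value = 872.00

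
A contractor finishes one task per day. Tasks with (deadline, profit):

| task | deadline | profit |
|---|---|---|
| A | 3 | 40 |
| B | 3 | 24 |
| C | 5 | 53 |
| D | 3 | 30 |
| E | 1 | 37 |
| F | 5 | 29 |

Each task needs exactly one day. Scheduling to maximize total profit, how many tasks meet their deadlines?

By profit: C(d5,53), A(d3,40), E(d1,37), D(d3,30), F(d5,29), B(d3,24)
C→slot 5; A→slot 3; E→slot 1; D→slot 2; F→slot 4; B skipped.
5 of 6 scheduled.

5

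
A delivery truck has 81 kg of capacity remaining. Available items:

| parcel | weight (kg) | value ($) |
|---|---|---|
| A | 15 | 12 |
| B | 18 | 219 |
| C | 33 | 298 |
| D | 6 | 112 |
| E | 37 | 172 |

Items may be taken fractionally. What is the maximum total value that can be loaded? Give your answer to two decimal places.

Ratios (sorted): D 18.67, B 12.17, C 9.03, E 4.65, A 0.80
take D (6 @ 112); take B (18 @ 219); take C (33 @ 298); take 24/37 of E → 111.57. Capacity used 81/81.
Total value = 740.57

740.57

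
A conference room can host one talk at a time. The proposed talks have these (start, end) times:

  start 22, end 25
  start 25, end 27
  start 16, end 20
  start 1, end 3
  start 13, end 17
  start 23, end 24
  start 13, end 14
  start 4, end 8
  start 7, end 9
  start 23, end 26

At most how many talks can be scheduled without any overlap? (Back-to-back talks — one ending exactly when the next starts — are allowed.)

6

Greedy by earliest finish: after sorting by end time, pick each interval compatible with the last pick.
Sorted by end: (1,3)  (4,8)  (7,9)  (13,14)  (13,17)  (16,20)  (23,24)  (22,25)  (23,26)  (25,27)
take (1,3); take (4,8); take (13,14); take (16,20); take (23,24); skip (22,25); take (25,27).
Selected 6 talks.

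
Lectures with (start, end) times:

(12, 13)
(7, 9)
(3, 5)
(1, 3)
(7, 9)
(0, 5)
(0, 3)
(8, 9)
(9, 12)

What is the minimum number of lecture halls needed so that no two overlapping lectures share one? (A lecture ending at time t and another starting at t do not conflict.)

3

Count concurrent intervals with a sweep; the peak is the room count.
Events (time:±→running): 0:+→1 0:+→2 1:+→3 … peak 3.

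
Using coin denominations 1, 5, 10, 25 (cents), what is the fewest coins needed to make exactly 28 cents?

Greedy: take as many of the largest coin as possible, then repeat with the remainder.
28 = 1×25 + 3×1
Total coins = 1 + 3 = 4

4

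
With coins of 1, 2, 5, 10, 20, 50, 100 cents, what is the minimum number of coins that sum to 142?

Use the largest denomination that fits, subtract, and repeat.
142 = 1×100 + 2×20 + 1×2
Total coins = 1 + 2 + 1 = 4

4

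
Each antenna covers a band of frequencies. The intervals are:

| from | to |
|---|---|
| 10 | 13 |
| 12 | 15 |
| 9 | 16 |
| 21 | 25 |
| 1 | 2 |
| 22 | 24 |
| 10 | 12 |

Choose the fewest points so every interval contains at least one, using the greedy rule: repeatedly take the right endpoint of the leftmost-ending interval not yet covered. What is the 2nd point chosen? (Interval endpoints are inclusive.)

Process intervals by earliest right end; each time one isn't hit yet, stab at its right endpoint.
By right end: [1,2]  [10,12]  [10,13]  [12,15]  [9,16]  [22,24]  [21,25]
[1,2] uncovered → point at 2; [10,12] uncovered → point at 12; [22,24] uncovered → point at 24.
Points: 2, 12, 24 (3 total).

12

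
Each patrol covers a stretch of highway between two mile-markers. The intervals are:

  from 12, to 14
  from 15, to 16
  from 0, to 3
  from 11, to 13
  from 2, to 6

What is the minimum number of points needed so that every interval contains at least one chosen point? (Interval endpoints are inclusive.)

3

Sort by right endpoint; whenever an interval is uncovered, place a point at its right end.
Sorted: [0,3] [2,6] [11,13] [12,14] [15,16]
{[0,3],[2,6]} hit by 3; {[11,13],[12,14]} hit by 13; {[15,16]} hit by 16.
Points: 3, 13, 16 (3 total).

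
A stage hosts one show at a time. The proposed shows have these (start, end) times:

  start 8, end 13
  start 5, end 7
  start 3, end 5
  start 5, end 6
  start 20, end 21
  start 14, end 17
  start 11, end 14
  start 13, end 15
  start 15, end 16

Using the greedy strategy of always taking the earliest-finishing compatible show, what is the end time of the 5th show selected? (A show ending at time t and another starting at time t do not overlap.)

Sort by end time and greedily take each interval whose start is ≥ the last chosen end.
Sorted by end: (3,5)  (5,6)  (5,7)  (8,13)  (11,14)  (13,15)  (15,16)  (14,17)  (20,21)
take (3,5); take (5,6); take (8,13); skip (11,14); take (13,15); take (15,16); take (20,21).
Selected: (3,5) (5,6) (8,13) (13,15) (15,16) (20,21)

16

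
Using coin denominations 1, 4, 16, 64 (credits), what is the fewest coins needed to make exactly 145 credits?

Use the largest denomination that fits, subtract, and repeat.
145 − 2×64→17 − 1×16→1 − 1×1→0
Total coins = 2 + 1 + 1 = 4

4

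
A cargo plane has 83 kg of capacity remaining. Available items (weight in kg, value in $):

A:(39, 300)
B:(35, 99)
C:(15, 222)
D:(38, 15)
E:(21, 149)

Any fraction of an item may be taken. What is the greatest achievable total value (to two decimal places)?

693.63

Order: C (222/15=14.80) > A (300/39=7.69) > E (149/21=7.10) > B (99/35=2.83) > D (15/38=0.39)
Fill: take C (15 @ 222) → take A (39 @ 300) → take E (21 @ 149) → take 8/35 of B → 22.63; 83/83 used.
Total value = 693.63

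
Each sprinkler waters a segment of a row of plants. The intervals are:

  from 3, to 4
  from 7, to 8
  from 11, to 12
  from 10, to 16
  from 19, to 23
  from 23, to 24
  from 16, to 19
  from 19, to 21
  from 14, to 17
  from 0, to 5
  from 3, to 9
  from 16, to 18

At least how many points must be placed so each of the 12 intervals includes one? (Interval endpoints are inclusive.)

By right end: [3,4]  [0,5]  [7,8]  [3,9]  [11,12]  [10,16]  [14,17]  [16,18]  [16,19]  [19,21]  [19,23]  [23,24]
[3,4] uncovered → point at 4; [7,8] uncovered → point at 8; [11,12] uncovered → point at 12; [14,17] uncovered → point at 17; [19,21] uncovered → point at 21; [23,24] uncovered → point at 24.
Points: 4, 8, 12, 17, 21, 24 (6 total).

6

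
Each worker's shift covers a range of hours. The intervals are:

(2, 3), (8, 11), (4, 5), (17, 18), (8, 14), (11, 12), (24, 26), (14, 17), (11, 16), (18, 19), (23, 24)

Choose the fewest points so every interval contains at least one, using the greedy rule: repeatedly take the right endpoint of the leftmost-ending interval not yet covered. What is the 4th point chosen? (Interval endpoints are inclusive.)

By right end: [2,3]  [4,5]  [8,11]  [11,12]  [8,14]  [11,16]  [14,17]  [17,18]  [18,19]  [23,24]  [24,26]
[2,3] uncovered → point at 3; [4,5] uncovered → point at 5; [8,11] uncovered → point at 11; [14,17] uncovered → point at 17; [18,19] uncovered → point at 19; [23,24] uncovered → point at 24.
Points: 3, 5, 11, 17, 19, 24 (6 total).

17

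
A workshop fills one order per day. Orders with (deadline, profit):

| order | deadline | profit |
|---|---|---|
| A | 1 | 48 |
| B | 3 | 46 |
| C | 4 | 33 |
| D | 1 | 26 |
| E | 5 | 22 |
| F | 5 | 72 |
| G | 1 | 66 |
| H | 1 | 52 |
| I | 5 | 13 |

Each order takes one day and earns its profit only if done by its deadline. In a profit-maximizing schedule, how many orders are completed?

5

Profit order: F=72 G=66 H=52 A=48 B=46 C=33 D=26 E=22 I=13
Assign: F→slot 5, G→slot 1, H skipped, A skipped, B→slot 3, C→slot 4, D skipped, E→slot 2, I skipped.
Slots: [1:G] [2:E] [3:B] [4:C] [5:F]
5 of 9 scheduled.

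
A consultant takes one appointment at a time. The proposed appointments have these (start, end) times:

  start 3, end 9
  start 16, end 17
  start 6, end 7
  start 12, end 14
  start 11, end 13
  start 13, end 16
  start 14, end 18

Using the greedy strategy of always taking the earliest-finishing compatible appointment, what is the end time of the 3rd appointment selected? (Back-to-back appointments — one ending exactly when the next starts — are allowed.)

16

By end time: (6,7), (3,9), (11,13), (12,14), (13,16), (16,17), (14,18).
Pick (6,7); next start ≥ 7 → (11,13); next start ≥ 13 → (13,16); next start ≥ 16 → (16,17).
Selected: (6,7) (11,13) (13,16) (16,17)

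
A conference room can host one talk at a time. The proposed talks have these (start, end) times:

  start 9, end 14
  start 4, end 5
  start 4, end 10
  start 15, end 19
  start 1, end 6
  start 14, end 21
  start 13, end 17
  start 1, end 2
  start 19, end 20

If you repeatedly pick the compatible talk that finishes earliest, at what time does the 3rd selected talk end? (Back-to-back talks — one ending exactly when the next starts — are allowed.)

14

Order by finish time; keep every interval that doesn't clash with the previous kept one.
Sorted by end: (1,2)  (4,5)  (1,6)  (4,10)  (9,14)  (13,17)  (15,19)  (19,20)  (14,21)
take (1,2); take (4,5); skip (4,10); take (9,14); skip (13,17); take (15,19); take (19,20).
Selected: (1,2) (4,5) (9,14) (15,19) (19,20)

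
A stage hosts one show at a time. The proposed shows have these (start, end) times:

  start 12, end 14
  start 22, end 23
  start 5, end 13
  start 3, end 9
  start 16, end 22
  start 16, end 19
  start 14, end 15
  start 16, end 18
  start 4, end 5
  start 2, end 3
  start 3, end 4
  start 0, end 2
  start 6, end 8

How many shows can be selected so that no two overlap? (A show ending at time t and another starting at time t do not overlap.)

9

Greedy by earliest finish: after sorting by end time, pick each interval compatible with the last pick.
By end time: (0,2), (2,3), (3,4), (4,5), (6,8), (3,9), (5,13), (12,14), (14,15), (16,18), (16,19), (16,22), (22,23).
Pick (0,2); next start ≥ 2 → (2,3); next start ≥ 3 → (3,4); next start ≥ 4 → (4,5); next start ≥ 5 → (6,8); next start ≥ 8 → (12,14); next start ≥ 14 → (14,15); next start ≥ 15 → (16,18); next start ≥ 18 → (22,23).
Selected 9 shows.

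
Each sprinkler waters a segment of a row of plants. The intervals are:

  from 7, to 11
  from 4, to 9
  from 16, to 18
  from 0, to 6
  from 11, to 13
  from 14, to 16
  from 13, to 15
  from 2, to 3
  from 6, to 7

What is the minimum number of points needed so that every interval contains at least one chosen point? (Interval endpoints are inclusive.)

4

Sort by right endpoint; whenever an interval is uncovered, place a point at its right end.
By right end: [2,3]  [0,6]  [6,7]  [4,9]  [7,11]  [11,13]  [13,15]  [14,16]  [16,18]
[2,3] uncovered → point at 3; [6,7] uncovered → point at 7; [11,13] uncovered → point at 13; [14,16] uncovered → point at 16.
Points: 3, 7, 13, 16 (4 total).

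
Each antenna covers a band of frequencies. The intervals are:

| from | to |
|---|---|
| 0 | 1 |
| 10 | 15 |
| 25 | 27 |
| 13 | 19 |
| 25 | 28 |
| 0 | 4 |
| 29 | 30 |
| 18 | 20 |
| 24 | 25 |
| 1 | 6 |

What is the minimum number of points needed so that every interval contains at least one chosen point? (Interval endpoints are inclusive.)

5

Sorted: [0,1] [0,4] [1,6] [10,15] [13,19] [18,20] [24,25] [25,27] [25,28] [29,30]
{[0,1],[0,4],[1,6]} hit by 1; {[10,15],[13,19]} hit by 15; {[18,20]} hit by 20; {[24,25],[25,27],[25,28]} hit by 25; {[29,30]} hit by 30.
Points: 1, 15, 20, 25, 30 (5 total).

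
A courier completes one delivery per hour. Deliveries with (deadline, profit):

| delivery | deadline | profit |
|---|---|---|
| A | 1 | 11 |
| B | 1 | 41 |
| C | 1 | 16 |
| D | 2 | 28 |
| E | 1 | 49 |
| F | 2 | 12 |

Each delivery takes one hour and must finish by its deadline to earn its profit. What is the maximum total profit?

77

Sort by profit descending; place each in the latest free slot ≤ its deadline.
By profit: E(d1,49), B(d1,41), D(d2,28), C(d1,16), F(d2,12), A(d1,11)
E→slot 1; B skipped; D→slot 2; C skipped; F skipped; A skipped.
Profit = 49 + 28 = 77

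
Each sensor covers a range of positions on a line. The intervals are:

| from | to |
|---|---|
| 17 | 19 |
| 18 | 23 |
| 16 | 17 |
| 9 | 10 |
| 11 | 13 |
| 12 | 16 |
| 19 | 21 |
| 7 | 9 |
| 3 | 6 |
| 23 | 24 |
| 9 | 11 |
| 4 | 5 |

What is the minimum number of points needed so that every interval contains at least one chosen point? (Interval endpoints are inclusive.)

Sort by right endpoint; whenever an interval is uncovered, place a point at its right end.
Sorted: [4,5] [3,6] [7,9] [9,10] [9,11] [11,13] [12,16] [16,17] [17,19] [19,21] [18,23] [23,24]
{[4,5],[3,6]} hit by 5; {[7,9],[9,10],[9,11]} hit by 9; {[11,13],[12,16]} hit by 13; {[16,17],[17,19]} hit by 17; {[19,21],[18,23]} hit by 21; {[23,24]} hit by 24.
Points: 5, 9, 13, 17, 21, 24 (6 total).

6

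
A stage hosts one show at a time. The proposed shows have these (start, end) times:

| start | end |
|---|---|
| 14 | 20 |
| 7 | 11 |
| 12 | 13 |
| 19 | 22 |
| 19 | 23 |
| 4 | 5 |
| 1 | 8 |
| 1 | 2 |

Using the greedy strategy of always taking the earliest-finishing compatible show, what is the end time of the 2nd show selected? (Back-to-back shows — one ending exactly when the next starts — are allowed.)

5

By end time: (1,2), (4,5), (1,8), (7,11), (12,13), (14,20), (19,22), (19,23).
Pick (1,2); next start ≥ 2 → (4,5); next start ≥ 5 → (7,11); next start ≥ 11 → (12,13); next start ≥ 13 → (14,20).
Selected: (1,2) (4,5) (7,11) (12,13) (14,20)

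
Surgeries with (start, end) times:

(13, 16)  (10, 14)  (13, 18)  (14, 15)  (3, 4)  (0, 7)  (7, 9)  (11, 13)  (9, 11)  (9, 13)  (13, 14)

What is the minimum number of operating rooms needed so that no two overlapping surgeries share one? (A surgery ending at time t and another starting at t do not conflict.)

Count concurrent intervals with a sweep; the peak is the room count.
starts: [0, 3, 7, 9, 9, 10, 11, 13, 13, 13, 14]
ends:   [4, 7, 9, 11, 13, 13, 14, 14, 15, 16, 18]
s0→1 s3→2 e4→1 e7→0 s7→1 e9→0 s9→1 s9→2 s10→3 e11→2 s11→3 e13→2 e13→1 s13→2 s13→3 s13→4  — peak 4.

4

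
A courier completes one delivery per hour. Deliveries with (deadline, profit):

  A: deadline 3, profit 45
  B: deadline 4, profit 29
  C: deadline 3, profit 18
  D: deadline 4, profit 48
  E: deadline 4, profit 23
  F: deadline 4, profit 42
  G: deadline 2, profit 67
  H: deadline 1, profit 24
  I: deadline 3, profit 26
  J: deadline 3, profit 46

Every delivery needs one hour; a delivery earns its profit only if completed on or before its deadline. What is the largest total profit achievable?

206

Sort by profit descending; place each in the latest free slot ≤ its deadline.
Profit order: G=67 D=48 J=46 A=45 F=42 B=29 I=26 H=24 E=23 C=18
Assign: G→slot 2, D→slot 4, J→slot 3, A→slot 1, F skipped, B skipped, I skipped, H skipped, E skipped, C skipped.
Slots: [1:A] [2:G] [3:J] [4:D]
Profit = 45 + 67 + 46 + 48 = 206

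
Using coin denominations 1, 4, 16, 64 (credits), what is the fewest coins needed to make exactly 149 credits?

Use the largest denomination that fits, subtract, and repeat.
149 − 2×64→21 − 1×16→5 − 1×4→1 − 1×1→0
Total coins = 2 + 1 + 1 + 1 = 5

5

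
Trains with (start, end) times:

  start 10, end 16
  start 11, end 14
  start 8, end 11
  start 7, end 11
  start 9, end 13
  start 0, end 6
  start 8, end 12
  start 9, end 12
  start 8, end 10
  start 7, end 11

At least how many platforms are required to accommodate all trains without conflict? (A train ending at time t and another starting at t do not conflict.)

Events (time:±→running): 0:+→1 6:-→0 7:+→1 7:+→2 8:+→3 8:+→4 8:+→5 9:+→6 9:+→7 … peak 7.

7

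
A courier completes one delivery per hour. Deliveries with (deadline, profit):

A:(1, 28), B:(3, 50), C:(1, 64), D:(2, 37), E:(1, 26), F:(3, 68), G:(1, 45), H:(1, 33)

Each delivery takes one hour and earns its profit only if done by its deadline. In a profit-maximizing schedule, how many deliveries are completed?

3

Profit order: F=68 C=64 B=50 G=45 D=37 H=33 A=28 E=26
Assign: F→slot 3, C→slot 1, B→slot 2, G skipped, D skipped, H skipped, A skipped, E skipped.
Slots: [1:C] [2:B] [3:F]
3 of 8 scheduled.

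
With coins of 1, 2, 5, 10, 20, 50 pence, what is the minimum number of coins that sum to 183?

7

Use the largest denomination that fits, subtract, and repeat.
183 = 3×50 + 1×20 + 1×10 + 1×2 + 1×1
Total coins = 3 + 1 + 1 + 1 + 1 = 7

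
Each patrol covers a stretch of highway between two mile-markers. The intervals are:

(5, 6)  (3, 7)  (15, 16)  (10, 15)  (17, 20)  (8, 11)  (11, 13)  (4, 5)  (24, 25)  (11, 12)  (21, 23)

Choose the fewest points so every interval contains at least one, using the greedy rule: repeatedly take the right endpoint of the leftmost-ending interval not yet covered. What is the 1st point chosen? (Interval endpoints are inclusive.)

Sort by right endpoint; whenever an interval is uncovered, place a point at its right end.
Sorted: [4,5] [5,6] [3,7] [8,11] [11,12] [11,13] [10,15] [15,16] [17,20] [21,23] [24,25]
{[4,5],[5,6],[3,7]} hit by 5; {[8,11],[11,12],[11,13],[10,15]} hit by 11; {[15,16]} hit by 16; {[17,20]} hit by 20; {[21,23]} hit by 23; {[24,25]} hit by 25.
Points: 5, 11, 16, 20, 23, 25 (6 total).

5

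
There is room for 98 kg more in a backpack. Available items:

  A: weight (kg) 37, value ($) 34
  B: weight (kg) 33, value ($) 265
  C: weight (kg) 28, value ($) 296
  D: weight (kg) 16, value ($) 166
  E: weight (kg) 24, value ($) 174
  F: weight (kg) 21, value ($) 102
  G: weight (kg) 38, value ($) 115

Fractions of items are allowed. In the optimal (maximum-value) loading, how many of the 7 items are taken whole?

3

Ratios (sorted): C 10.57, D 10.38, B 8.03, E 7.25, F 4.86, G 3.03, A 0.92
take C (28 @ 296); take D (16 @ 166); take B (33 @ 265); take 21/24 of E → 152.25. Capacity used 98/98.
3 item(s) taken whole; one partial (take 21/24 of E).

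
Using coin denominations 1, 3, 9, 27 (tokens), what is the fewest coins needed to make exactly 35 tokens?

5

Use the largest denomination that fits, subtract, and repeat.
35 − 1×27→8 − 2×3→2 − 2×1→0
Total coins = 1 + 2 + 2 = 5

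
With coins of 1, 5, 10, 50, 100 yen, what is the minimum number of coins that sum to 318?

8

Use the largest denomination that fits, subtract, and repeat.
318 = 3×100 + 1×10 + 1×5 + 3×1
Total coins = 3 + 1 + 1 + 3 = 8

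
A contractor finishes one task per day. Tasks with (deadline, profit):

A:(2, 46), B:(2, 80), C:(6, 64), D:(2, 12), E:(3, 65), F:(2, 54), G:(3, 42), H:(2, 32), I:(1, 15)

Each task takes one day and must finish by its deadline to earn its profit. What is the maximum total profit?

Sort by profit descending; place each in the latest free slot ≤ its deadline.
By profit: B(d2,80), E(d3,65), C(d6,64), F(d2,54), A(d2,46), G(d3,42), H(d2,32), I(d1,15), D(d2,12)
B→slot 2; E→slot 3; C→slot 6; F→slot 1; A skipped; G skipped; H skipped; I skipped; D skipped.
Profit = 54 + 80 + 65 + 64 = 263

263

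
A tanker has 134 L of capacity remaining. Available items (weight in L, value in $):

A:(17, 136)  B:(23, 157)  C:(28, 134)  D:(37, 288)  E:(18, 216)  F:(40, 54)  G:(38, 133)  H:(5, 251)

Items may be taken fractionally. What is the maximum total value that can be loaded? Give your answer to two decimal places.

Ratios (sorted): H 50.20, E 12.00, A 8.00, D 7.78, B 6.83, C 4.79, G 3.50, F 1.35
take H (5 @ 251); take E (18 @ 216); take A (17 @ 136); take D (37 @ 288); take B (23 @ 157); take C (28 @ 134); take 6/38 of G → 21.00. Capacity used 134/134.
Total value = 1203.00

1203.00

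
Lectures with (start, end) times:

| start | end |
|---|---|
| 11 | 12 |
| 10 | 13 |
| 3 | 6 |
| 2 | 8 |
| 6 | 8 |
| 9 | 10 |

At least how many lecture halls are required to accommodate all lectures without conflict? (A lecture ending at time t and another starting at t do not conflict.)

Count concurrent intervals with a sweep; the peak is the room count.
Events (time:±→running): 2:+→1 3:+→2 … peak 2.

2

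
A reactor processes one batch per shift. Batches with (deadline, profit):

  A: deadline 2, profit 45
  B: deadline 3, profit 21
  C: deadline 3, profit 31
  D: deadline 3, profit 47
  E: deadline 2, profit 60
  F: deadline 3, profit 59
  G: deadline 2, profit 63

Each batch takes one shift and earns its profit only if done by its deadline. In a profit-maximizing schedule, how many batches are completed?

Profit order: G=63 E=60 F=59 D=47 A=45 C=31 B=21
Assign: G→slot 2, E→slot 1, F→slot 3, D skipped, A skipped, C skipped, B skipped.
Slots: [1:E] [2:G] [3:F]
3 of 7 scheduled.

3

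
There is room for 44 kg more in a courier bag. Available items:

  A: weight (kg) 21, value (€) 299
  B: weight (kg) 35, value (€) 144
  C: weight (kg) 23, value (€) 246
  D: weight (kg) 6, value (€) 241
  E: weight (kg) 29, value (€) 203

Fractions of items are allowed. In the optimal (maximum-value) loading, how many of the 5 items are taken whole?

Order: D (241/6=40.17) > A (299/21=14.24) > C (246/23=10.70) > E (203/29=7.00) > B (144/35=4.11)
Fill: take D (6 @ 241) → take A (21 @ 299) → take 17/23 of C → 181.83; 44/44 used.
2 item(s) taken whole; one partial (take 17/23 of C).

2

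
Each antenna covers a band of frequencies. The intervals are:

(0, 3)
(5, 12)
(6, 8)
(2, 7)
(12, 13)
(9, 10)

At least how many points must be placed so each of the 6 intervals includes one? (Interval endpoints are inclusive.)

4

Sort by right endpoint; whenever an interval is uncovered, place a point at its right end.
By right end: [0,3]  [2,7]  [6,8]  [9,10]  [5,12]  [12,13]
[0,3] uncovered → point at 3; [6,8] uncovered → point at 8; [9,10] uncovered → point at 10; [12,13] uncovered → point at 13.
Points: 3, 8, 10, 13 (4 total).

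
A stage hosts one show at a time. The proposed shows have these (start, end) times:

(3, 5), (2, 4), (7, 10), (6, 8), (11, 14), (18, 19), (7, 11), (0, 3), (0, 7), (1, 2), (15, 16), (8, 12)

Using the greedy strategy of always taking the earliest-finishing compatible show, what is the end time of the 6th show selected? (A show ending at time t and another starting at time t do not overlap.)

19

Sorted by end: (1,2)  (0,3)  (2,4)  (3,5)  (0,7)  (6,8)  (7,10)  (7,11)  (8,12)  (11,14)  (15,16)  (18,19)
take (1,2); take (2,4); skip (3,5); skip (0,7); take (6,8); skip (7,11); take (8,12); skip (11,14); take (15,16); take (18,19).
Selected: (1,2) (2,4) (6,8) (8,12) (15,16) (18,19)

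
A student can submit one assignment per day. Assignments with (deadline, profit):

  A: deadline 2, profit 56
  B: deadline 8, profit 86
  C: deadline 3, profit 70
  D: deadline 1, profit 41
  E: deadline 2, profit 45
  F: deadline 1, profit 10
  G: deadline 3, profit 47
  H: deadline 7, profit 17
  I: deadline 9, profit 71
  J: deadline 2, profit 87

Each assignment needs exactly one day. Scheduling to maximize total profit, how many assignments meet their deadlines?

By profit: J(d2,87), B(d8,86), I(d9,71), C(d3,70), A(d2,56), G(d3,47), E(d2,45), D(d1,41), H(d7,17), F(d1,10)
J→slot 2; B→slot 8; I→slot 9; C→slot 3; A→slot 1; G skipped; E skipped; D skipped; H→slot 7; F skipped.
6 of 10 scheduled.

6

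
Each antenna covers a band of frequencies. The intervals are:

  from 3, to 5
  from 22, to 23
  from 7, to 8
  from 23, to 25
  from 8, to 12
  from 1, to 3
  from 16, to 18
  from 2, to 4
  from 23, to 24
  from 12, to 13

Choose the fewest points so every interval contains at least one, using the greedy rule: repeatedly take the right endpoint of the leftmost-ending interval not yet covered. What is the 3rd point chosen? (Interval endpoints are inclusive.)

13

Sort by right endpoint; whenever an interval is uncovered, place a point at its right end.
By right end: [1,3]  [2,4]  [3,5]  [7,8]  [8,12]  [12,13]  [16,18]  [22,23]  [23,24]  [23,25]
[1,3] uncovered → point at 3; [7,8] uncovered → point at 8; [12,13] uncovered → point at 13; [16,18] uncovered → point at 18; [22,23] uncovered → point at 23.
Points: 3, 8, 13, 18, 23 (5 total).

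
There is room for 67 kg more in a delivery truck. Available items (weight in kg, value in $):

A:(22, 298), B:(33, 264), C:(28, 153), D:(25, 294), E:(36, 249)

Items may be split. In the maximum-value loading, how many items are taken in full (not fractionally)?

2

Ratios (sorted): A 13.55, D 11.76, B 8.00, E 6.92, C 5.46
take A (22 @ 298); take D (25 @ 294); take 20/33 of B → 160.00. Capacity used 67/67.
2 item(s) taken whole; one partial (take 20/33 of B).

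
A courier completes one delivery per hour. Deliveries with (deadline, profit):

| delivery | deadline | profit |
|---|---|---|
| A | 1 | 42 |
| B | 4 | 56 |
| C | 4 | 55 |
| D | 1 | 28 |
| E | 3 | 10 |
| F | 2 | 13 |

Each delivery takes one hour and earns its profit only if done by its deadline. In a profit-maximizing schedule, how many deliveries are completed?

By profit: B(d4,56), C(d4,55), A(d1,42), D(d1,28), F(d2,13), E(d3,10)
B→slot 4; C→slot 3; A→slot 1; D skipped; F→slot 2; E skipped.
4 of 6 scheduled.

4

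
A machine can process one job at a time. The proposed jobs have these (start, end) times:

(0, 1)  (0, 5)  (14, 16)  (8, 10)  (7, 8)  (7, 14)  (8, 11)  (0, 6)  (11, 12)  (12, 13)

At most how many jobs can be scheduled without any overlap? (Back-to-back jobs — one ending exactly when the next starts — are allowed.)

6

Sorted by end: (0,1)  (0,5)  (0,6)  (7,8)  (8,10)  (8,11)  (11,12)  (12,13)  (7,14)  (14,16)
take (0,1); skip (0,5); skip (0,6); take (7,8); take (8,10); take (11,12); take (12,13); skip (7,14); take (14,16).
Selected 6 jobs.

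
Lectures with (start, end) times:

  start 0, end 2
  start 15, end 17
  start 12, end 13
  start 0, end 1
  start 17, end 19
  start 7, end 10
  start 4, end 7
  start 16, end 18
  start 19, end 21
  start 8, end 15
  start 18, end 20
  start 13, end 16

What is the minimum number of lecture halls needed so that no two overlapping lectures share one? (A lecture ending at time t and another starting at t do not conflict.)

starts: [0, 0, 4, 7, 8, 12, 13, 15, 16, 17, 18, 19]
ends:   [1, 2, 7, 10, 13, 15, 16, 17, 18, 19, 20, 21]
s0→1 s0→2  — peak 2.

2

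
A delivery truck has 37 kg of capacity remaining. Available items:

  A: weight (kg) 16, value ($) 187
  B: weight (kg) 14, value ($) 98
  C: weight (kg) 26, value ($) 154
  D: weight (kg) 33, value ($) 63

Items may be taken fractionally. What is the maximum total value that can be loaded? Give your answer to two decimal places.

Order: A (187/16=11.69) > B (98/14=7.00) > C (154/26=5.92) > D (63/33=1.91)
Fill: take A (16 @ 187) → take B (14 @ 98) → take 7/26 of C → 41.46; 37/37 used.
Total value = 326.46

326.46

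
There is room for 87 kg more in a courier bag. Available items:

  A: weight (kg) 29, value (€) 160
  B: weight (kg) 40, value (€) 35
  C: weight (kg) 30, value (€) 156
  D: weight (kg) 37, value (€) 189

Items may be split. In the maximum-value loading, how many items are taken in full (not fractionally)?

Order: A (160/29=5.52) > C (156/30=5.20) > D (189/37=5.11) > B (35/40=0.88)
Fill: take A (29 @ 160) → take C (30 @ 156) → take 28/37 of D → 143.03; 87/87 used.
2 item(s) taken whole; one partial (take 28/37 of D).

2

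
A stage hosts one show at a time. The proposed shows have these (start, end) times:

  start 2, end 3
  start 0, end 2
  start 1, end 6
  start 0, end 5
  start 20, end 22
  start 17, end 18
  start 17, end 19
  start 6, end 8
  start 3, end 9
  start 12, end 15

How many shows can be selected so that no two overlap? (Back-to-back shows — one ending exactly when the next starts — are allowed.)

6

Order by finish time; keep every interval that doesn't clash with the previous kept one.
By end time: (0,2), (2,3), (0,5), (1,6), (6,8), (3,9), (12,15), (17,18), (17,19), (20,22).
Pick (0,2); next start ≥ 2 → (2,3); next start ≥ 3 → (6,8); next start ≥ 8 → (12,15); next start ≥ 15 → (17,18); next start ≥ 18 → (20,22).
Selected 6 shows.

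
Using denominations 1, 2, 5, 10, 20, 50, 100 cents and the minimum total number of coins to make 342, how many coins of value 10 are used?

0

Use the largest denomination that fits, subtract, and repeat.
342 = 3×100 + 2×20 + 1×2
Count of 10: 0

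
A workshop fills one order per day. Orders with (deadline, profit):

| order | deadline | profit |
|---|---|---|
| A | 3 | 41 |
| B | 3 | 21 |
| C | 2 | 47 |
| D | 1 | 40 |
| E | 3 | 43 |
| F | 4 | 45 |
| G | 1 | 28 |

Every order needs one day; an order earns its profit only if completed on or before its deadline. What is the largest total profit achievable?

176

By profit: C(d2,47), F(d4,45), E(d3,43), A(d3,41), D(d1,40), G(d1,28), B(d3,21)
C→slot 2; F→slot 4; E→slot 3; A→slot 1; D skipped; G skipped; B skipped.
Profit = 41 + 47 + 43 + 45 = 176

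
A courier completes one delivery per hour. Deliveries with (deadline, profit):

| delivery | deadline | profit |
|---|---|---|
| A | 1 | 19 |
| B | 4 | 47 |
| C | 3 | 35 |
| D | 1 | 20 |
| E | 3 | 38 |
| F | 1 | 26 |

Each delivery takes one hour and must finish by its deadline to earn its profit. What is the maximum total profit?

146

Sort by profit descending; place each in the latest free slot ≤ its deadline.
Profit order: B=47 E=38 C=35 F=26 D=20 A=19
Assign: B→slot 4, E→slot 3, C→slot 2, F→slot 1, D skipped, A skipped.
Slots: [1:F] [2:C] [3:E] [4:B]
Profit = 26 + 35 + 38 + 47 = 146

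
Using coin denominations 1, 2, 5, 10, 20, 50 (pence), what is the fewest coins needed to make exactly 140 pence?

4

Greedy: take as many of the largest coin as possible, then repeat with the remainder.
140 − 2×50→40 − 2×20→0
Total coins = 2 + 2 = 4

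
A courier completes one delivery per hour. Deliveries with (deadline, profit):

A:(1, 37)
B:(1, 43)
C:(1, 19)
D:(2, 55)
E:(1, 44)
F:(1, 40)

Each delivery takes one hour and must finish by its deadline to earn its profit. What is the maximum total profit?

Sort by profit descending; place each in the latest free slot ≤ its deadline.
By profit: D(d2,55), E(d1,44), B(d1,43), F(d1,40), A(d1,37), C(d1,19)
D→slot 2; E→slot 1; B skipped; F skipped; A skipped; C skipped.
Profit = 44 + 55 = 99

99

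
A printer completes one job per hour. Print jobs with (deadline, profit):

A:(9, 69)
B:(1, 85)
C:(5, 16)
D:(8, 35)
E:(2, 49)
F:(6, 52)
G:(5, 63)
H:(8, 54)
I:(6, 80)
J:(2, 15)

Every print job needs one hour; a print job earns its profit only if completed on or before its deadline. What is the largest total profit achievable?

503

Profit order: B=85 I=80 A=69 G=63 H=54 F=52 E=49 D=35 C=16 J=15
Assign: B→slot 1, I→slot 6, A→slot 9, G→slot 5, H→slot 8, F→slot 4, E→slot 2, D→slot 7, C→slot 3, J skipped.
Slots: [1:B] [2:E] [3:C] [4:F] [5:G] [6:I] [7:D] [8:H] [9:A]
Profit = 85 + 49 + 16 + 52 + 63 + 80 + 35 + 54 + 69 = 503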